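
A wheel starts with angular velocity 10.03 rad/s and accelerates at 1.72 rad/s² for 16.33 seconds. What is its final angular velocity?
ω = ω₀ + αt = 10.03 + 1.72 × 16.33 = 38.12 rad/s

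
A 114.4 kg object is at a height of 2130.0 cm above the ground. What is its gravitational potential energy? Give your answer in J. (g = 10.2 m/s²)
PE = mgh = 114.4 kg × 10.2 m/s² × 21.3 m = 2.485e+04 J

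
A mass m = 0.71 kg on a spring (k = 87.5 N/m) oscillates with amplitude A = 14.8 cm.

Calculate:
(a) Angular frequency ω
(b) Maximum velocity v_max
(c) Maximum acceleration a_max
ω = √(k/m) = √(87.5/0.71) = 11.1 rad/s
v_max = ωA = 11.1×0.148 = 1.643 m/s
a_max = ω²A = 11.1²×0.148 = 18.24 m/s²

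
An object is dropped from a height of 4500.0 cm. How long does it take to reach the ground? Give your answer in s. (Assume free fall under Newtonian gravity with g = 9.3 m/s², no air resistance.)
t = √(2h/g) (with unit conversion) = 3.111 s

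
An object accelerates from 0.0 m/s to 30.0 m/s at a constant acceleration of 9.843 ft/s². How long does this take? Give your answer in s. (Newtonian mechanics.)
t = (v - v₀)/a (with unit conversion) = 10.0 s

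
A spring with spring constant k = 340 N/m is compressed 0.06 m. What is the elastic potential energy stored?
PE = ½kx² = ½×340×0.06² = 0.612 J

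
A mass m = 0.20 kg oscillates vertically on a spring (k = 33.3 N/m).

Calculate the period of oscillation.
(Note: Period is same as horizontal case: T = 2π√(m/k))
T = 2π√(m/k) = 2π√(0.2/33.3) = 0.4869 s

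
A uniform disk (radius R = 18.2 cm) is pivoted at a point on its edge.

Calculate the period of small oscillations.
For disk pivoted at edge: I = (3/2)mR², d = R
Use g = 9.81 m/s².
I/m = (3/2)R² = 0.04969 m²; d = R = 0.182 m
T = 2π√((3/2)R²/(gR)) = 2π√(3R/(2g)) = 1.048 s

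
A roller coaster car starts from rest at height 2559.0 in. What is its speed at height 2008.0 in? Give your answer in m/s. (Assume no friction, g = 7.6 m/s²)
mgh₁ = ½mv₂² + mgh₂ → v₂ = √(2g(h₁−h₂)) = √(2×7.6×(65−51)) = 14.59 m/s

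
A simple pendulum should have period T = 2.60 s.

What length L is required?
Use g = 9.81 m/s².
T = 2π√(L/g) → L = g(T/2π)² = 9.81×(2.6/2π)² = 1.68 m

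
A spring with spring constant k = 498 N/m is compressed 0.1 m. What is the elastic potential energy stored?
PE = ½kx² = ½×498×0.1² = 2.49 J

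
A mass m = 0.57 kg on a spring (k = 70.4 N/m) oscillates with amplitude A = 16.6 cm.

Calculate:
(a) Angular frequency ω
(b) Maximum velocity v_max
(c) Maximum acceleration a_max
ω = √(k/m) = √(70.4/0.57) = 11.11 rad/s
v_max = ωA = 11.11×0.166 = 1.845 m/s
a_max = ω²A = 11.11²×0.166 = 20.5 m/s²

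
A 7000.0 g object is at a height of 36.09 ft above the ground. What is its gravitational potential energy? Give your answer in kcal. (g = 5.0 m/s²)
PE = mgh = 7 kg × 5.0 m/s² × 11 m = 385 J = 0.09202 kcal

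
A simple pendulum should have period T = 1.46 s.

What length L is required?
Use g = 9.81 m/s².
T = 2π√(L/g) → L = g(T/2π)² = 9.81×(1.46/2π)² = 0.5297 m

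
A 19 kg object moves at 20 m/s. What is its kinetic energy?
KE = ½mv² = ½×19×20² = 3800.0 J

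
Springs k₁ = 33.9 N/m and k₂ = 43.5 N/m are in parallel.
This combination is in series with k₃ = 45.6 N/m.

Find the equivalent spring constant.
k₁₂ = k₁ + k₂ = 77.4 N/m (parallel)
1/k_eq = 1/k₁₂ + 1/k₃ → k_eq = 28.69 N/m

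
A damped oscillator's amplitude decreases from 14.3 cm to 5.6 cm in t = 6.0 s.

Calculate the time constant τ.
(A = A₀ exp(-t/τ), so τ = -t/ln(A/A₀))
A/A₀ = 5.6/14.3 = 0.3916; ln(A/A₀) = -0.9375
τ = −t/ln(A/A₀) = −6.0/-0.9375 = 6.4 s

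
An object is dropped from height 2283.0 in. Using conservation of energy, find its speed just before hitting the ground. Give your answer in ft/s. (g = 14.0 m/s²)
mgh = ½mv² → v = √(2gh) = √(2×14.0×57.99) = 40.29 m/s = 132.2 ft/s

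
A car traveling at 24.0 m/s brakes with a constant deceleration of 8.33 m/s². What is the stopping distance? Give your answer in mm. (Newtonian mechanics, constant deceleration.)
d = v₀² / (2a) (with unit conversion) = 34570.0 mm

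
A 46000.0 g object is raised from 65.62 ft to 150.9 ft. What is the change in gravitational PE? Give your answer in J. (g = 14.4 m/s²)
ΔPE = mg(h₂ − h₁) = 46 kg × 14.4 m/s² × (45.99 − 20) m = 1.722e+04 J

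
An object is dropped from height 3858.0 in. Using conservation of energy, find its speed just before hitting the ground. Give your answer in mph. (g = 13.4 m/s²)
mgh = ½mv² → v = √(2gh) = √(2×13.4×97.99) = 51.25 m/s = 114.6 mph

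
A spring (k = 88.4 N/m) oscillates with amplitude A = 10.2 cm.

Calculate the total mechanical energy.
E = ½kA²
E = ½kA² = ½×88.4×(0.102)² = 0.4599 J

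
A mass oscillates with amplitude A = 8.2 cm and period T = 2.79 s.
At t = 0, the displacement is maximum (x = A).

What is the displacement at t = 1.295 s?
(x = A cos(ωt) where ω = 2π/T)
ω = 2π/T = 2π/2.79 = 2.252 rad/s
x = A cos(ωt) = 8.2×cos(2.252×1.295) = -7.993 cm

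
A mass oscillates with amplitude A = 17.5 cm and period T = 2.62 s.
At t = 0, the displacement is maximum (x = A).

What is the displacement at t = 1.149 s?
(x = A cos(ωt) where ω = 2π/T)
ω = 2π/T = 2π/2.62 = 2.398 rad/s
x = A cos(ωt) = 17.5×cos(2.398×1.149) = -16.21 cm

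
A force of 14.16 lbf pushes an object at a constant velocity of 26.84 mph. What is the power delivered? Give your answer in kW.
P = Fv = 62.99 N × 12 m/s = 755.8 W = 0.7558 kW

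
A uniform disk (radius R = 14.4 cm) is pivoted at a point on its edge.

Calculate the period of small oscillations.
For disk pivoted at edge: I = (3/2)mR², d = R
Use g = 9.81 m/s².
I/m = (3/2)R² = 0.0311 m²; d = R = 0.144 m
T = 2π√((3/2)R²/(gR)) = 2π√(3R/(2g)) = 0.9323 s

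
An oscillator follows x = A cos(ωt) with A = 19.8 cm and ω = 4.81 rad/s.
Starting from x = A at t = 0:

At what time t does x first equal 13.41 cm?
cos(ωt) = x/A = 13.41/19.8 = 0.6773
ωt = arccos(0.6773) = 0.8267 rad
t = 0.8267/4.81 = 0.1719 s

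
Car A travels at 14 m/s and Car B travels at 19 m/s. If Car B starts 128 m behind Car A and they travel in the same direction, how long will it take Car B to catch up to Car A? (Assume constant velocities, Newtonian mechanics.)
Relative speed: v_rel = 19 - 14 = 5 m/s
Time to catch: t = d₀/v_rel = 128/5 = 25.6 s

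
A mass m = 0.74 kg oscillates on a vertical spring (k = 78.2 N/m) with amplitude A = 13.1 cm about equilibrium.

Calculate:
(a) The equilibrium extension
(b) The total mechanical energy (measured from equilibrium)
x_eq = mg/k = 0.74×9.81/78.2 = 0.09283 m = 9.283 cm
E = ½kA² = ½×78.2×(0.131)² = 0.671 J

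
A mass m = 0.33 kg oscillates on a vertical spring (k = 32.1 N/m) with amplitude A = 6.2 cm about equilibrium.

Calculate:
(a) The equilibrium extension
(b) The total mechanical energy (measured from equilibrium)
x_eq = mg/k = 0.33×9.81/32.1 = 0.1009 m = 10.09 cm
E = ½kA² = ½×32.1×(0.062)² = 0.0617 J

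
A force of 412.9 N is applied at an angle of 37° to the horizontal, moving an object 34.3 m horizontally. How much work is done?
W = Fd cosθ = 412.9×34.3×cos(37°) = 11311.0 J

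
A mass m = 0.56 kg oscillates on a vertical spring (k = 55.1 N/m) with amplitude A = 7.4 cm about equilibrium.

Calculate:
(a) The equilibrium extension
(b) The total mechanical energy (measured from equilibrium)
x_eq = mg/k = 0.56×9.81/55.1 = 0.0997 m = 9.97 cm
E = ½kA² = ½×55.1×(0.074)² = 0.1509 J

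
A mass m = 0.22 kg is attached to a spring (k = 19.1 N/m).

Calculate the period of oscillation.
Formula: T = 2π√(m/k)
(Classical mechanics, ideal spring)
T = 2π√(m/k) = 2π√(0.22/19.1) = 0.6743 s; f = 1/T = 1.483 Hz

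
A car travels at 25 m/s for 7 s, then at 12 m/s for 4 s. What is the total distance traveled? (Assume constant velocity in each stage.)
d₁ = v₁t₁ = 25 × 7 = 175 m
d₂ = v₂t₂ = 12 × 4 = 48 m
d_total = 175 + 48 = 223 m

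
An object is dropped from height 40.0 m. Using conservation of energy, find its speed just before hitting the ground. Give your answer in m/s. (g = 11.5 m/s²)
mgh = ½mv² → v = √(2gh) = √(2×11.5×40) = 30.33 m/s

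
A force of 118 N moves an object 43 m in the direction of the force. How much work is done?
W = Fd = 118×43 = 5074.0 J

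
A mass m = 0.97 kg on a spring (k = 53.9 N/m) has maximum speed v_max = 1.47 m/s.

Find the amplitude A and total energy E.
½mv²_max = ½kA² → A = v_max√(m/k) = 1.47×√(0.97/53.9) = 0.1972 m = 19.72 cm
E = ½mv²_max = ½×0.97×1.47² = 1.048 J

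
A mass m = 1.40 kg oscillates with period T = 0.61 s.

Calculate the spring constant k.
T = 2π√(m/k) → k = m(2π/T)² = 1.4×(2π/0.61)² = 148.5 N/m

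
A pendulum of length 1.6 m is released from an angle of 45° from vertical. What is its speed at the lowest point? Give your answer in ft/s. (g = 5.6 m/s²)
h = L(1 − cosθ) = 1.6×(1 − cos45°) = 0.4686 m
v = √(2gh) = √(2×5.6×0.4686) = 2.291 m/s = 7.516 ft/s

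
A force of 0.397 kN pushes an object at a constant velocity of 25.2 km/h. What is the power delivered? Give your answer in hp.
P = Fv = 397 N × 7 m/s = 2779 W = 3.727 hp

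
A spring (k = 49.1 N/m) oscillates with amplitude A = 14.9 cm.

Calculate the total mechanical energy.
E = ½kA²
E = ½kA² = ½×49.1×(0.149)² = 0.545 J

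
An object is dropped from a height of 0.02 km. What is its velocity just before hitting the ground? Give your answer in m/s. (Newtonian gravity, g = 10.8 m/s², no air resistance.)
v = √(2gh) (with unit conversion) = 20.78 m/s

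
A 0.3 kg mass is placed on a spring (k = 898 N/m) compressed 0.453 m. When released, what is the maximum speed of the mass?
½kx² = ½mv² → v = x√(k/m) = 0.453×√(898/0.3) = 24.78 m/s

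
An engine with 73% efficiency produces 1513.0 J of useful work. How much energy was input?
W_in = W_out/η = 1513.0/0.73 = 2072.6 J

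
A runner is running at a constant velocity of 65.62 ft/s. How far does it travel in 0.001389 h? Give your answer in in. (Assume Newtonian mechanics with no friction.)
d = vt (with unit conversion) = 3938.0 in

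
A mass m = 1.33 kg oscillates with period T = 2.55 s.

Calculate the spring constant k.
T = 2π√(m/k) → k = m(2π/T)² = 1.33×(2π/2.55)² = 8.075 N/m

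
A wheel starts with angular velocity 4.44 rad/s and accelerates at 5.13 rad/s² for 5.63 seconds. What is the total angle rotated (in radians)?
θ = ω₀t + ½αt² = 4.44×5.63 + ½×5.13×5.63² = 106.3 rad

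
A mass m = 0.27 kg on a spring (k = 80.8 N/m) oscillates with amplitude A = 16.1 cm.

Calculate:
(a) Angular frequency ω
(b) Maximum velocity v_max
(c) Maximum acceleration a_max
ω = √(k/m) = √(80.8/0.27) = 17.3 rad/s
v_max = ωA = 17.3×0.161 = 2.785 m/s
a_max = ω²A = 17.3²×0.161 = 48.18 m/s²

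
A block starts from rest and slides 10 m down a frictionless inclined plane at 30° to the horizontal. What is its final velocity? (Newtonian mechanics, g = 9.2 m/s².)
a = g sin(θ) = 9.2 × sin(30°) = 4.6 m/s²
v = √(2ad) = √(2 × 4.6 × 10) = 9.59 m/s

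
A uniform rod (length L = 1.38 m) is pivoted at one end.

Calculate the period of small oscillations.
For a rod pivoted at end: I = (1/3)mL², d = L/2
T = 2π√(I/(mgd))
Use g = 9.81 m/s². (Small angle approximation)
I/m = (1/3)L² = 0.6348 m²; d = L/2 = 0.69 m
T = 2π√(I/(mgd)) = 2π√(0.6348/(9.81×0.69)) = 1.924 s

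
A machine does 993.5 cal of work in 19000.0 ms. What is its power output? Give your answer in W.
P = W/t = 4157 J / 19 s = 218.8 W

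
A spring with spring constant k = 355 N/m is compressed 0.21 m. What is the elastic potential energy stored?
PE = ½kx² = ½×355×0.21² = 7.828 J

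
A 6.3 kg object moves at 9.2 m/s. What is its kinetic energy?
KE = ½mv² = ½×6.3×9.2² = 266.616 J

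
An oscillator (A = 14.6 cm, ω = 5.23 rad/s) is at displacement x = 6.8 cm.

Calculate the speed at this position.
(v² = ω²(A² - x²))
v = ω√(A² − x²) = 5.23×√(0.146² − 0.068²) = 0.6757 m/s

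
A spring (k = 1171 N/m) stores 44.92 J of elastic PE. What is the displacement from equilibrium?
PE = ½kx² → x = √(2PE/k) = √(2×44.92/1171) = 0.277 m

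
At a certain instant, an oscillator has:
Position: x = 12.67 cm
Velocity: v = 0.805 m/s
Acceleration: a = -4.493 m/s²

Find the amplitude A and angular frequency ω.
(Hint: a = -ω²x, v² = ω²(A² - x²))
a = −ω²x → ω = √(|a|/x) = √(4.493/0.1267) = 5.955 rad/s
v² = ω²(A² − x²) → A = √(x² + v²/ω²) = √(0.1267² + 0.805²/5.955²) = 0.1853 m = 18.53 cm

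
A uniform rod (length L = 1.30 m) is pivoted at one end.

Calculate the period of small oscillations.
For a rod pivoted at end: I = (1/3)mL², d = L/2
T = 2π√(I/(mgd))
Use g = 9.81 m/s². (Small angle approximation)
I/m = (1/3)L² = 0.5633 m²; d = L/2 = 0.65 m
T = 2π√(I/(mgd)) = 2π√(0.5633/(9.81×0.65)) = 1.868 s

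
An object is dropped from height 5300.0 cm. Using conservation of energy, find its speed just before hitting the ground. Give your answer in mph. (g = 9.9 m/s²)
mgh = ½mv² → v = √(2gh) = √(2×9.9×53) = 32.39 m/s = 72.46 mph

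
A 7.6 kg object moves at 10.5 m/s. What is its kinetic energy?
KE = ½mv² = ½×7.6×10.5² = 418.95 J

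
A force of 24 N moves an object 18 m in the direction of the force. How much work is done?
W = Fd = 24×18 = 432.0 J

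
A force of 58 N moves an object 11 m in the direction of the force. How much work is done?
W = Fd = 58×11 = 638.0 J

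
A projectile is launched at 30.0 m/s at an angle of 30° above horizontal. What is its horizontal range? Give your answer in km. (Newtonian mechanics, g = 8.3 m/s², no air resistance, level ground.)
R = v₀² sin(2θ) / g (with unit conversion) = 0.09391 km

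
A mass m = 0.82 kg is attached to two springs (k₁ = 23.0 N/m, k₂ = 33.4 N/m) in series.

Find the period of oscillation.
k_eq = k₁k₂/(k₁+k₂) = 13.62 N/m
T = 2π√(m/k_eq) = 2π√(0.82/13.62) = 1.542 s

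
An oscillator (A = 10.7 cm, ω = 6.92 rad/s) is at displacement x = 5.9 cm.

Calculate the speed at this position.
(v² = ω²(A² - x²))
v = ω√(A² − x²) = 6.92×√(0.107² − 0.059²) = 0.6177 m/s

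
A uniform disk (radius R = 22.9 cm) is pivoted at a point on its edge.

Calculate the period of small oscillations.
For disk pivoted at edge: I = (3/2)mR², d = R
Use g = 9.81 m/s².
I/m = (3/2)R² = 0.07866 m²; d = R = 0.229 m
T = 2π√((3/2)R²/(gR)) = 2π√(3R/(2g)) = 1.176 s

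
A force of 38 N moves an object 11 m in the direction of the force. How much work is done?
W = Fd = 38×11 = 418.0 J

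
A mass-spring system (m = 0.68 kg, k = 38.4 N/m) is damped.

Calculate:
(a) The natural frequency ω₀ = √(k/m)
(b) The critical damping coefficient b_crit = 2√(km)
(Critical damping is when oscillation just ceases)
ω₀ = √(k/m) = √(38.4/0.68) = 7.515 rad/s
b_crit = 2√(km) = 2√(38.4×0.68) = 10.22 kg/s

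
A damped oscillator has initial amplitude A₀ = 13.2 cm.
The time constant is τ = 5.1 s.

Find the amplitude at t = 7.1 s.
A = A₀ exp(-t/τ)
A = A₀ exp(−t/τ) = 13.2×exp(−7.1/5.1) = 3.281 cm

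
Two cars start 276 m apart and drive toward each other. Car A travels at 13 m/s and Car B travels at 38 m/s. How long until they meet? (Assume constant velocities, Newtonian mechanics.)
Combined speed: v_combined = 13 + 38 = 51 m/s
Time to meet: t = d/51 = 276/51 = 5.41 s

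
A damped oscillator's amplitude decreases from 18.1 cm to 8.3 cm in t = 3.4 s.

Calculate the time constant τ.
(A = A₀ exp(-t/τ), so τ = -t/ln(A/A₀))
A/A₀ = 8.3/18.1 = 0.4586; ln(A/A₀) = -0.7797
τ = −t/ln(A/A₀) = −3.4/-0.7797 = 4.361 s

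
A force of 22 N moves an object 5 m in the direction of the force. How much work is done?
W = Fd = 22×5 = 110.0 J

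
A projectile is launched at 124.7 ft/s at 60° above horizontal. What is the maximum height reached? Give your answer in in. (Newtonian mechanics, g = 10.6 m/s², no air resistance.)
H = v₀²sin²(θ)/(2g) (with unit conversion) = 2012.0 in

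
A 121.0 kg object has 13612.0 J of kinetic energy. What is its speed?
KE = ½mv² → v = √(2KE/m) = √(2×13612.0/121.0) = 15.0 m/s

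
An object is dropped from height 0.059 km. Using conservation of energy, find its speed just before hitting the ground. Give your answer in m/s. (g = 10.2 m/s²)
mgh = ½mv² → v = √(2gh) = √(2×10.2×59) = 34.69 m/s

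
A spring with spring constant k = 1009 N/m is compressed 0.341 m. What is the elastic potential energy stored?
PE = ½kx² = ½×1009×0.341² = 58.66 J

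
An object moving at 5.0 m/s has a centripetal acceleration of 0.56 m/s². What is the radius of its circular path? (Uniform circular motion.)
r = v²/a_c = 5.0²/0.56 = 44.64 m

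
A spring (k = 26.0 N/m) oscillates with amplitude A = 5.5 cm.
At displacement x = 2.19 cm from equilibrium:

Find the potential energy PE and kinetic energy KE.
E_total = ½kA² = ½×26.0×(0.055)² = 0.03932 J
PE = ½kx² = ½×26.0×(0.0219)² = 0.006235 J
KE = E_total − PE = 0.03309 J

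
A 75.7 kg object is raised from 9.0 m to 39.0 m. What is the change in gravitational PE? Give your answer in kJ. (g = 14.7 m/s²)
ΔPE = mg(h₂ − h₁) = 75.7 kg × 14.7 m/s² × (39 − 9) m = 3.338e+04 J = 33.38 kJ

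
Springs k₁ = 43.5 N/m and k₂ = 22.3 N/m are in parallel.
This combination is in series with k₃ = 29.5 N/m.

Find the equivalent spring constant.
k₁₂ = k₁ + k₂ = 65.8 N/m (parallel)
1/k_eq = 1/k₁₂ + 1/k₃ → k_eq = 20.37 N/m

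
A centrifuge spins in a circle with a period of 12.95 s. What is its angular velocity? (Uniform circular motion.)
ω = 2π/T = 2π/12.95 = 0.4852 rad/s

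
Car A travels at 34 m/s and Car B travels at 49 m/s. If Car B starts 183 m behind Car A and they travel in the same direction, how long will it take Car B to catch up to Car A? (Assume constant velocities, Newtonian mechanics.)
Relative speed: v_rel = 49 - 34 = 15 m/s
Time to catch: t = d₀/v_rel = 183/15 = 12.2 s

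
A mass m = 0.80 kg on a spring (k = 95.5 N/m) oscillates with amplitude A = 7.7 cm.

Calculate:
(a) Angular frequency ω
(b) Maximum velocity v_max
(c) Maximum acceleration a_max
ω = √(k/m) = √(95.5/0.8) = 10.93 rad/s
v_max = ωA = 10.93×0.077 = 0.8413 m/s
a_max = ω²A = 10.93²×0.077 = 9.192 m/s²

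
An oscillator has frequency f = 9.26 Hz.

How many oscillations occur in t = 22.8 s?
n = f×t = 9.26×22.8 = 211.1 oscillations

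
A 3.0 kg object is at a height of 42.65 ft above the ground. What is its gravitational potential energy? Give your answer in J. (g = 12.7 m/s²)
PE = mgh = 3 kg × 12.7 m/s² × 13 m = 495.3 J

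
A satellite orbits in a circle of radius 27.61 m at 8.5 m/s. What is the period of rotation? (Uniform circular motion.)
T = 2πr/v = 2π×27.61/8.5 = 20.41 s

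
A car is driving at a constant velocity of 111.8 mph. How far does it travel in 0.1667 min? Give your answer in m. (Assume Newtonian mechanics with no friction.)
d = vt (with unit conversion) = 499.9 m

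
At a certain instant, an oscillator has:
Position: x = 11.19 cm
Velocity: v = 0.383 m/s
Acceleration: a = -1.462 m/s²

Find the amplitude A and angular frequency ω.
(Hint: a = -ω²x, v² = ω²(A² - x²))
a = −ω²x → ω = √(|a|/x) = √(1.462/0.1119) = 3.615 rad/s
v² = ω²(A² − x²) → A = √(x² + v²/ω²) = √(0.1119² + 0.383²/3.615²) = 0.1541 m = 15.41 cm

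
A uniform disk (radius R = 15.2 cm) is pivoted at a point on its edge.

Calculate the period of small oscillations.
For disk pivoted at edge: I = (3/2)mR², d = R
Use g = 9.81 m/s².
I/m = (3/2)R² = 0.03466 m²; d = R = 0.152 m
T = 2π√((3/2)R²/(gR)) = 2π√(3R/(2g)) = 0.9579 s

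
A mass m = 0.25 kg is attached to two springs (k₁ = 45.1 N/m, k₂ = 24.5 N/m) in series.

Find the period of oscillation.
k_eq = k₁k₂/(k₁+k₂) = 15.88 N/m
T = 2π√(m/k_eq) = 2π√(0.25/15.88) = 0.7885 s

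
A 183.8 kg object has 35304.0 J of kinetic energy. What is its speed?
KE = ½mv² → v = √(2KE/m) = √(2×35304.0/183.8) = 19.6 m/s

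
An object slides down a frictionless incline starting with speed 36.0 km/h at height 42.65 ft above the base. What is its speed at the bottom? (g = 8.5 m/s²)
½mv₀² + mgh = ½mv² → v = √(v₀² + 2gh) = √(10² + 2×8.5×13) = 17.92 m/s = 64.5 km/h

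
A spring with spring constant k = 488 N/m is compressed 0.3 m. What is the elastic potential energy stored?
PE = ½kx² = ½×488×0.3² = 21.96 J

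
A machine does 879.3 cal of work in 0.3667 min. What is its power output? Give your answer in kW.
P = W/t = 3679 J / 22 s = 167.2 W = 0.1672 kW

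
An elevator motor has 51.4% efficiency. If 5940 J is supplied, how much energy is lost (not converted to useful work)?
W_out = η × W_in = 0.514×5940 = 3053.2 J
W_lost = W_in − W_out = 5940 − 3053.2 = 2886.8 J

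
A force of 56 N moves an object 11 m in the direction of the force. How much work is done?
W = Fd = 56×11 = 616.0 J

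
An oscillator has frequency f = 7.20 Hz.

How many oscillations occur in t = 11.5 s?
n = f×t = 7.2×11.5 = 82.8 oscillations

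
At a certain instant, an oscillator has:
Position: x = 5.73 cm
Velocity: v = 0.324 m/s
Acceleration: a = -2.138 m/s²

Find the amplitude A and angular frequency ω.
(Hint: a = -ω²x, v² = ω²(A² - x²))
a = −ω²x → ω = √(|a|/x) = √(2.138/0.0573) = 6.108 rad/s
v² = ω²(A² − x²) → A = √(x² + v²/ω²) = √(0.0573² + 0.324²/6.108²) = 0.07808 m = 7.808 cm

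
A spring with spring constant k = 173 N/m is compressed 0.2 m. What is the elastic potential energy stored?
PE = ½kx² = ½×173×0.2² = 3.46 J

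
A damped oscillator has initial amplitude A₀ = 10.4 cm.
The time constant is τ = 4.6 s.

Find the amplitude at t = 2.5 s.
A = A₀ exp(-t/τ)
A = A₀ exp(−t/τ) = 10.4×exp(−2.5/4.6) = 6.04 cm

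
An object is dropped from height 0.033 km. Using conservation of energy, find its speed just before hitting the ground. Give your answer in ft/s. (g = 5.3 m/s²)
mgh = ½mv² → v = √(2gh) = √(2×5.3×33) = 18.7 m/s = 61.36 ft/s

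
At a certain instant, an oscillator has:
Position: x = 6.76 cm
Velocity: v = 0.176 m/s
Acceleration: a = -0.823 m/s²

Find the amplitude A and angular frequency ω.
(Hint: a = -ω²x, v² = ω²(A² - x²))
a = −ω²x → ω = √(|a|/x) = √(0.823/0.0676) = 3.489 rad/s
v² = ω²(A² − x²) → A = √(x² + v²/ω²) = √(0.0676² + 0.176²/3.489²) = 0.08435 m = 8.435 cm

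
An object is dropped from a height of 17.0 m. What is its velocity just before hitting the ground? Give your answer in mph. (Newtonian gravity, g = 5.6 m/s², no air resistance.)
v = √(2gh) (with unit conversion) = 30.87 mph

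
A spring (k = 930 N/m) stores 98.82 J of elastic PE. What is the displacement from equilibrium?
PE = ½kx² → x = √(2PE/k) = √(2×98.82/930) = 0.461 m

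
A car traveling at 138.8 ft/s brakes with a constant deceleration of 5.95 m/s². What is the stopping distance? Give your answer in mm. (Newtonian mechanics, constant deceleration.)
d = v₀² / (2a) (with unit conversion) = 150400.0 mm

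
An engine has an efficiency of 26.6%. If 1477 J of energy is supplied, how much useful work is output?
W_out = η × W_in = 0.266 × 1477 = 392.88 J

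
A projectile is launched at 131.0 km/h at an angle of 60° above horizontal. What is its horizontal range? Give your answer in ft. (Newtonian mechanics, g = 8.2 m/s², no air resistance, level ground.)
R = v₀² sin(2θ) / g (with unit conversion) = 458.8 ft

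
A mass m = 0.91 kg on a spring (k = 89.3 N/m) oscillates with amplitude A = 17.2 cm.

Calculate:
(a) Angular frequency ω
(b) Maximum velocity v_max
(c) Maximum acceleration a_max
ω = √(k/m) = √(89.3/0.91) = 9.906 rad/s
v_max = ωA = 9.906×0.172 = 1.704 m/s
a_max = ω²A = 9.906²×0.172 = 16.88 m/s²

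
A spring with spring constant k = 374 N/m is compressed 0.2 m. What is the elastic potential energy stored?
PE = ½kx² = ½×374×0.2² = 7.48 J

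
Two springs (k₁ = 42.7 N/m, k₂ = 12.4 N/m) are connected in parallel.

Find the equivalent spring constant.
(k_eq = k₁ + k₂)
k_eq = k₁ + k₂ = 42.7 + 12.4 = 55.1 N/m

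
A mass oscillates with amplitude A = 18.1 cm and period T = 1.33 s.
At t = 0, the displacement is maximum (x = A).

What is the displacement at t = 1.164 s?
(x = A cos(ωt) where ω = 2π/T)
ω = 2π/T = 2π/1.33 = 4.724 rad/s
x = A cos(ωt) = 18.1×cos(4.724×1.164) = 12.81 cm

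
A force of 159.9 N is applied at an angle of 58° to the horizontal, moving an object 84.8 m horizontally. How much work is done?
W = Fd cosθ = 159.9×84.8×cos(58°) = 7185.5 J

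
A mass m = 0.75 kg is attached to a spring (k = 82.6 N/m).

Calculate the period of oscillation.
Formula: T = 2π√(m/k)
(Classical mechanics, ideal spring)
T = 2π√(m/k) = 2π√(0.75/82.6) = 0.5987 s; f = 1/T = 1.67 Hz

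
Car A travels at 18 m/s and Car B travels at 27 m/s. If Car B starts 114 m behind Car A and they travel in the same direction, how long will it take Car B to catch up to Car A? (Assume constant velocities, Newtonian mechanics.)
Relative speed: v_rel = 27 - 18 = 9 m/s
Time to catch: t = d₀/v_rel = 114/9 = 12.67 s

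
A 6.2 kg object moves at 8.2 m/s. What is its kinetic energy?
KE = ½mv² = ½×6.2×8.2² = 208.444 J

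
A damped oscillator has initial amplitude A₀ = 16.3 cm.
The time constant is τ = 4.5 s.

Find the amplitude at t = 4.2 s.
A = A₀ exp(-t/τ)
A = A₀ exp(−t/τ) = 16.3×exp(−4.2/4.5) = 6.41 cm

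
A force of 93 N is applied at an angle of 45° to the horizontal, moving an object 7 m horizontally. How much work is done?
W = Fd cosθ = 93×7×cos(45°) = 460.33 J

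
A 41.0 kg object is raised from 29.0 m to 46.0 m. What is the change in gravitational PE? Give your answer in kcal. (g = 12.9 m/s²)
ΔPE = mg(h₂ − h₁) = 41 kg × 12.9 m/s² × (46 − 29) m = 8991 J = 2.149 kcal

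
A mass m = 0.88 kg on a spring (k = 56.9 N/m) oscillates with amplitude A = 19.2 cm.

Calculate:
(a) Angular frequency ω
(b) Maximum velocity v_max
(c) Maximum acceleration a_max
ω = √(k/m) = √(56.9/0.88) = 8.041 rad/s
v_max = ωA = 8.041×0.192 = 1.544 m/s
a_max = ω²A = 8.041²×0.192 = 12.41 m/s²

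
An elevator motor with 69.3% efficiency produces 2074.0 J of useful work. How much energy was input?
W_in = W_out/η = 2074.0/0.693 = 2992.8 J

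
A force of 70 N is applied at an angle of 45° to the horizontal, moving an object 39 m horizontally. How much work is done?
W = Fd cosθ = 70×39×cos(45°) = 1930.4 J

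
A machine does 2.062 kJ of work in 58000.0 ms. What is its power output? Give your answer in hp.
P = W/t = 2062 J / 58 s = 35.55 W = 0.04768 hp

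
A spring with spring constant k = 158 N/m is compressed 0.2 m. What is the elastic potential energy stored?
PE = ½kx² = ½×158×0.2² = 3.16 J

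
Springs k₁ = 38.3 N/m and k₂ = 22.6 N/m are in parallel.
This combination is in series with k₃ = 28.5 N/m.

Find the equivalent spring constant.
k₁₂ = k₁ + k₂ = 60.9 N/m (parallel)
1/k_eq = 1/k₁₂ + 1/k₃ → k_eq = 19.41 N/m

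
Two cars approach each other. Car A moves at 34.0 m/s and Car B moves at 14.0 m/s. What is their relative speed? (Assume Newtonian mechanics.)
v_rel = v_A + v_B = 34.0 + 14.0 = 48.0 m/s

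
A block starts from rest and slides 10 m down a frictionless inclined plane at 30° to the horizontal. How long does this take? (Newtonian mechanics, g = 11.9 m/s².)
a = g sin(θ) = 11.9 × sin(30°) = 5.95 m/s²
t = √(2d/a) = √(2 × 10 / 5.95) = 1.83 s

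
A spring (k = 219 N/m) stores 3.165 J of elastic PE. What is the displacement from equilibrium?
PE = ½kx² → x = √(2PE/k) = √(2×3.165/219) = 0.17 m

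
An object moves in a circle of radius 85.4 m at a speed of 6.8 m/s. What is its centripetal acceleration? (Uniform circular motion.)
a_c = v²/r = 6.8²/85.4 = 46.24/85.4 = 0.54 m/s²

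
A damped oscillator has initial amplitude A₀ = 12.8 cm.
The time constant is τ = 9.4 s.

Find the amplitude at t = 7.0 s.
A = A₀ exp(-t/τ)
A = A₀ exp(−t/τ) = 12.8×exp(−7.0/9.4) = 6.079 cm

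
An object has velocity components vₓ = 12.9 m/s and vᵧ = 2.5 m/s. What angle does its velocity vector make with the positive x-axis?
θ = arctan(vᵧ/vₓ) = arctan(2.5/12.9) = 10.97°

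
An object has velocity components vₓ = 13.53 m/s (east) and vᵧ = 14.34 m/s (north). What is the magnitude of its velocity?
|v| = √(vₓ² + vᵧ²) = √(13.53² + 14.34²) = √(388.696) = 19.72 m/s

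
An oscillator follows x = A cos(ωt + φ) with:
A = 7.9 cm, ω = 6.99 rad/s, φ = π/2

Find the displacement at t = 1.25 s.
x = A cos(ωt + φ) = 7.9×cos(6.99×1.25 + π/2) = -5.012 cm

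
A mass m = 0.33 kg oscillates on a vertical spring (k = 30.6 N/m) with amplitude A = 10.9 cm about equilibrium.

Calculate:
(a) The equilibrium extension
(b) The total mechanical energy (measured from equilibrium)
x_eq = mg/k = 0.33×9.81/30.6 = 0.1058 m = 10.58 cm
E = ½kA² = ½×30.6×(0.109)² = 0.1818 J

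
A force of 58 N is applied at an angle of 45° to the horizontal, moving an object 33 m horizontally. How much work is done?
W = Fd cosθ = 58×33×cos(45°) = 1353.4 J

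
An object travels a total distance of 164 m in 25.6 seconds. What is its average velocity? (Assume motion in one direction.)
v_avg = Δd / Δt = 164 / 25.6 = 6.41 m/s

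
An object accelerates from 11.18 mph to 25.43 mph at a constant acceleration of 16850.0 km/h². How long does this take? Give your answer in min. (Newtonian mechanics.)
t = (v - v₀)/a (with unit conversion) = 0.08166 min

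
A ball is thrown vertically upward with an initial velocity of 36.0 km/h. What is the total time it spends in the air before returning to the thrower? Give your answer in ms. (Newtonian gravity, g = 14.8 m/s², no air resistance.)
t_total = 2v₀/g (with unit conversion) = 1351.0 ms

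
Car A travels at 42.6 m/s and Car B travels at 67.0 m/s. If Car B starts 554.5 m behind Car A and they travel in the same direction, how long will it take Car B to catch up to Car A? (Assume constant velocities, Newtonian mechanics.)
Relative speed: v_rel = 67.0 - 42.6 = 24.4 m/s
Time to catch: t = d₀/v_rel = 554.5/24.4 = 22.73 s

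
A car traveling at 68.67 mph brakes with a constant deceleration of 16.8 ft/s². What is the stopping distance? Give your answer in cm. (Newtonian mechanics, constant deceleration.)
d = v₀² / (2a) (with unit conversion) = 9202.0 cm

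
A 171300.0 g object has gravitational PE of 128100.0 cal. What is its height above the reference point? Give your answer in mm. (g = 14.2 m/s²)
PE = mgh → h = PE/(mg) = 5.36e+05 J / (171.3 kg × 14.2 m/s²) = 220.3 m = 220300.0 mm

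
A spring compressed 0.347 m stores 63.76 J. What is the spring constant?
PE = ½kx² → k = 2PE/x² = 2×63.76/0.347² = 1059.0 N/m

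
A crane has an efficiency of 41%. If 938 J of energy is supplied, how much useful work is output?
W_out = η × W_in = 0.41 × 938 = 384.58 J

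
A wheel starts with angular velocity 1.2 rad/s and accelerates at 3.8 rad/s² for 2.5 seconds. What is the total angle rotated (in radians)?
θ = ω₀t + ½αt² = 1.2×2.5 + ½×3.8×2.5² = 14.88 rad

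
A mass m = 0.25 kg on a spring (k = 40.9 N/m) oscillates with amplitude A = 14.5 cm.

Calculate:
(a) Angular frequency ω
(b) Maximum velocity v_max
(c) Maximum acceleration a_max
ω = √(k/m) = √(40.9/0.25) = 12.79 rad/s
v_max = ωA = 12.79×0.145 = 1.855 m/s
a_max = ω²A = 12.79²×0.145 = 23.72 m/s²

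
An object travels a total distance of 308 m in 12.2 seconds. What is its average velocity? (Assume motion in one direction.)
v_avg = Δd / Δt = 308 / 12.2 = 25.25 m/s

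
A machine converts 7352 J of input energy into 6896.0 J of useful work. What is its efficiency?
η = W_out/W_in = 6896.0/7352 = 0.938 = 93.8%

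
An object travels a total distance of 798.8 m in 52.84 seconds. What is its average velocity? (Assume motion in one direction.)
v_avg = Δd / Δt = 798.8 / 52.84 = 15.12 m/s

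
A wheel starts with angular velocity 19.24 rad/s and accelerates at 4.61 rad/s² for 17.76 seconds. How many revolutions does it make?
θ = ω₀t + ½αt² = 19.24×17.76 + ½×4.61×17.76² = 1068.74 rad
Revolutions = θ/(2π) = 1068.74/(2π) = 170.1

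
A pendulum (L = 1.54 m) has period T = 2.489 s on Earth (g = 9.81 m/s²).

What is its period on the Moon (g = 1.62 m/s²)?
T = 2π√(L/g), so T_moon/T_earth = √(g_earth/g_moon)
T_moon = 2π√(1.54/1.62) = 6.126 s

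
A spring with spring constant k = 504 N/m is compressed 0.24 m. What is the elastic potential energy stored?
PE = ½kx² = ½×504×0.24² = 14.52 J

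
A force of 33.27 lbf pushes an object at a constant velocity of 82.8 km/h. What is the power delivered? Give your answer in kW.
P = Fv = 148 N × 23 m/s = 3404 W = 3.404 kW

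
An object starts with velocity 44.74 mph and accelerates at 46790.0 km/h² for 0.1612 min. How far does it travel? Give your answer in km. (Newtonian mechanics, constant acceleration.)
d = v₀t + ½at² (with unit conversion) = 0.3623 km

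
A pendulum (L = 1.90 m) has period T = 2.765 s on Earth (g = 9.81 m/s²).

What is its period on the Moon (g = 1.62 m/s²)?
T = 2π√(L/g), so T_moon/T_earth = √(g_earth/g_moon)
T_moon = 2π√(1.9/1.62) = 6.805 s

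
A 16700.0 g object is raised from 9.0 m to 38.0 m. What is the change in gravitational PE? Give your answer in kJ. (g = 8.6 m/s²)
ΔPE = mg(h₂ − h₁) = 16.7 kg × 8.6 m/s² × (38 − 9) m = 4165 J = 4.165 kJ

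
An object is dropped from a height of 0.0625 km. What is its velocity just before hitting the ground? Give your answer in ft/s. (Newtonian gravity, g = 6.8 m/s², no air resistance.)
v = √(2gh) (with unit conversion) = 95.65 ft/s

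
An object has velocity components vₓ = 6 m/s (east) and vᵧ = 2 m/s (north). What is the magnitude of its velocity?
|v| = √(vₓ² + vᵧ²) = √(6² + 2²) = √(40) = 6.32 m/s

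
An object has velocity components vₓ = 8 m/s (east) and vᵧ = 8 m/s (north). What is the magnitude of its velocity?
|v| = √(vₓ² + vᵧ²) = √(8² + 8²) = √(128) = 11.31 m/s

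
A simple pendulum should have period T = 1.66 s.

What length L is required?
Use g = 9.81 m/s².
T = 2π√(L/g) → L = g(T/2π)² = 9.81×(1.66/2π)² = 0.6847 m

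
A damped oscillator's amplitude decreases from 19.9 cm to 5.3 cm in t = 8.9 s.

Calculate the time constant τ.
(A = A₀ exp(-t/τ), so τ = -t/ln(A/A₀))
A/A₀ = 5.3/19.9 = 0.2663; ln(A/A₀) = -1.323
τ = −t/ln(A/A₀) = −8.9/-1.323 = 6.727 s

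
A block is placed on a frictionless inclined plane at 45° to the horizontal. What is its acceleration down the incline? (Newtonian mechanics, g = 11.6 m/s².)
a = g sin(θ) = 11.6 × sin(45°) = 11.6 × 0.7071 = 8.2 m/s²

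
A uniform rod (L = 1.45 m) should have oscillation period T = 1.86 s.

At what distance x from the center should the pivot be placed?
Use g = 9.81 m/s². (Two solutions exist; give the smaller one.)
T = 2π√((L²/12 + x²)/(gx)). Let c = T²g/(4π²) = 0.8597.
x² − cx + L²/12 = 0 → x = (c − √(c² − L²/3))/2 = 0.3321 m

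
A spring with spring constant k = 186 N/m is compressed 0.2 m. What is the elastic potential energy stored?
PE = ½kx² = ½×186×0.2² = 3.72 J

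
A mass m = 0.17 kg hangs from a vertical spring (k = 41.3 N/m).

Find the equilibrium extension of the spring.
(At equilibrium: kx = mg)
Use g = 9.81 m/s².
x_eq = mg/k = 0.17×9.81/41.3 = 0.04038 m = 4.038 cm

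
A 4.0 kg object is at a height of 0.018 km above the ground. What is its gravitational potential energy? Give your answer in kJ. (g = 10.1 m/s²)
PE = mgh = 4 kg × 10.1 m/s² × 18 m = 727.2 J = 0.7272 kJ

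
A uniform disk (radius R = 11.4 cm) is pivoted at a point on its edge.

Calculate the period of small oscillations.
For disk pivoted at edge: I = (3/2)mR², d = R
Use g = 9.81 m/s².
I/m = (3/2)R² = 0.01949 m²; d = R = 0.114 m
T = 2π√((3/2)R²/(gR)) = 2π√(3R/(2g)) = 0.8296 s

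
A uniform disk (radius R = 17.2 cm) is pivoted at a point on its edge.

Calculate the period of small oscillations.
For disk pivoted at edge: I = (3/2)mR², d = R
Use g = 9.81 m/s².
I/m = (3/2)R² = 0.04438 m²; d = R = 0.172 m
T = 2π√((3/2)R²/(gR)) = 2π√(3R/(2g)) = 1.019 s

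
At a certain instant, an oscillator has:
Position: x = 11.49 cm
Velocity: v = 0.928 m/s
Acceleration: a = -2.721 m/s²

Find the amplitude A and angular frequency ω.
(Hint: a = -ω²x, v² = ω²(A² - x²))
a = −ω²x → ω = √(|a|/x) = √(2.721/0.1149) = 4.866 rad/s
v² = ω²(A² − x²) → A = √(x² + v²/ω²) = √(0.1149² + 0.928²/4.866²) = 0.2226 m = 22.26 cm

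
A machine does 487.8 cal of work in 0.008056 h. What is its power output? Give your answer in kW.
P = W/t = 2041 J / 29 s = 70.37 W = 0.07037 kW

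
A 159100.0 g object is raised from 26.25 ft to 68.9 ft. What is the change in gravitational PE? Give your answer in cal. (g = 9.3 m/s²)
ΔPE = mg(h₂ − h₁) = 159.1 kg × 9.3 m/s² × (21 − 8.001) m = 1.923e+04 J = 4597.0 cal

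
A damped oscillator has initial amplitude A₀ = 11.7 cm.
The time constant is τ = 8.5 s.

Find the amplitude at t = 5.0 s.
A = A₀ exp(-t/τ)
A = A₀ exp(−t/τ) = 11.7×exp(−5.0/8.5) = 6.497 cm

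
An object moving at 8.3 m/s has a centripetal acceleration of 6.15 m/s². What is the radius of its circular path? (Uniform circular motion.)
r = v²/a_c = 8.3²/6.15 = 11.2 m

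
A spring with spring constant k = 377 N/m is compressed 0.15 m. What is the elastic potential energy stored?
PE = ½kx² = ½×377×0.15² = 4.241 J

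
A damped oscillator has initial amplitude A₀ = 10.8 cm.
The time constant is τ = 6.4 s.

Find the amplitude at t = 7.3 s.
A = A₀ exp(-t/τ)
A = A₀ exp(−t/τ) = 10.8×exp(−7.3/6.4) = 3.452 cm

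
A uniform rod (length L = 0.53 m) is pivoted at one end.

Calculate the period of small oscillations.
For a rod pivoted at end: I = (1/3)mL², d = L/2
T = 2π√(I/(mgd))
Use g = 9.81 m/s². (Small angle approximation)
I/m = (1/3)L² = 0.09363 m²; d = L/2 = 0.265 m
T = 2π√(I/(mgd)) = 2π√(0.09363/(9.81×0.265)) = 1.192 s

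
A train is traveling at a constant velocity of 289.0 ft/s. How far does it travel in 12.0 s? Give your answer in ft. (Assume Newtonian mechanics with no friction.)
d = vt (with unit conversion) = 3468.0 ft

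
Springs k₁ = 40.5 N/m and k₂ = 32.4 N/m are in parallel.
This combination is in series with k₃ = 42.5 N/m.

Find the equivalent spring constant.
k₁₂ = k₁ + k₂ = 72.9 N/m (parallel)
1/k_eq = 1/k₁₂ + 1/k₃ → k_eq = 26.85 N/m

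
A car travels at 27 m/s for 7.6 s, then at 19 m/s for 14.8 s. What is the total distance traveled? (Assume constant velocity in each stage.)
d₁ = v₁t₁ = 27 × 7.6 = 205.2 m
d₂ = v₂t₂ = 19 × 14.8 = 281.2 m
d_total = 205.2 + 281.2 = 486.4 m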